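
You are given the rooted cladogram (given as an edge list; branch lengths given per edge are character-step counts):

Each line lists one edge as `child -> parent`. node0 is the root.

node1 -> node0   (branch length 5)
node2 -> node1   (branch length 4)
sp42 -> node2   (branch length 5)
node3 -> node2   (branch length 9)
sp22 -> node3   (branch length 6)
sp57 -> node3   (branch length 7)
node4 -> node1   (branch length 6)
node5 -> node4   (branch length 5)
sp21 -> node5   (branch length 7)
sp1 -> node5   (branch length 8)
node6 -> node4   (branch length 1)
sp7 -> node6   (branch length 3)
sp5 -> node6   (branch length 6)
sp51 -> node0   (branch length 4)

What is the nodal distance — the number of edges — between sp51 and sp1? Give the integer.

5

The MRCA of sp51 and sp1 is the root of the tree.
From sp51 up to that node: 1 branch. From sp1 up to the same node: 4 branches. Total: 1 + 4 = 5.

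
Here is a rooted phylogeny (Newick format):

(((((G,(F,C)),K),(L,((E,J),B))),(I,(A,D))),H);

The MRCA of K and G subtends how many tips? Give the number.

4

The MRCA of K and G is the node subtending ((G,(F,C)),K).
That clade contains 4 terminal taxa: C, F, G, K.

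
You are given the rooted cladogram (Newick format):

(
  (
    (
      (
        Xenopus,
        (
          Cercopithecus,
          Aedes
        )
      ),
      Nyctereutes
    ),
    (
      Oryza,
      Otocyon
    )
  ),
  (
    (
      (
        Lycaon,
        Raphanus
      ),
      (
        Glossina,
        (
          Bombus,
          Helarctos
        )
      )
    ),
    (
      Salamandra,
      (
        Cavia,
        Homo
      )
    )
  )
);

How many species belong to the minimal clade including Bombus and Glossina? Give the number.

3

The MRCA of Bombus and Glossina is the node subtending (Glossina,(Bombus,Helarctos)).
That clade contains 3 terminal taxa: Bombus, Glossina, Helarctos.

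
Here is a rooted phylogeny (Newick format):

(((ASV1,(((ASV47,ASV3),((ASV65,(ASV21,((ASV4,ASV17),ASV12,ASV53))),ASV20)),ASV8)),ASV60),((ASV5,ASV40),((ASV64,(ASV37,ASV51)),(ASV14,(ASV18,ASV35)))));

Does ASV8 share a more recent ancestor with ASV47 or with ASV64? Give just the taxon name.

The MRCA of ASV8 and ASV47 subtends (((ASV47,ASV3),((ASV65,(ASV21,((ASV4,ASV17),ASV12,ASV53))),ASV20)),ASV8) (10 taxa).
The MRCA of ASV8 and ASV64 is the root, subtending the entire tree (20 taxa).
The first is nested inside the second, so ASV8 shares a more recent common ancestor with ASV47.

ASV47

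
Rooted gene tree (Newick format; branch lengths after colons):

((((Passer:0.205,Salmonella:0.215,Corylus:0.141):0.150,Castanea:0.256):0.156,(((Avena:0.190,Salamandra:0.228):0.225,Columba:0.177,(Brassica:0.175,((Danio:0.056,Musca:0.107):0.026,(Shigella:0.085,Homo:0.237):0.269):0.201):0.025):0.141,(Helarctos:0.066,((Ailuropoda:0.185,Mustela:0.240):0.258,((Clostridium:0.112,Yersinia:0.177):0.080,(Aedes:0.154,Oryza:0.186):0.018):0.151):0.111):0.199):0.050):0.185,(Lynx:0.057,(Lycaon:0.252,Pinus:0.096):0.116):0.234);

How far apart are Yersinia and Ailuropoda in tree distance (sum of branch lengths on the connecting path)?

0.851

The path runs Yersinia → … → MRCA → … → Ailuropoda; the MRCA is the node subtending ((Ailuropoda,Mustela),((Clostridium,Yersinia),(Aedes,Oryza))).
Branch lengths along that path: 0.177 + 0.080 + 0.151 + 0.258 + 0.185 = 0.851.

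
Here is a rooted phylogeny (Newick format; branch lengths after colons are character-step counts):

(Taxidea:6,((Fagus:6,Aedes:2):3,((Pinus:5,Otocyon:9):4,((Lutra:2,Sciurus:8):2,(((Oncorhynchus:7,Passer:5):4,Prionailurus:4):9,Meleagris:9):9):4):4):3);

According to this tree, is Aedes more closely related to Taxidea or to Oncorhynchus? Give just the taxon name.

Oncorhynchus

The MRCA of Aedes and Oncorhynchus subtends ((Fagus,Aedes),((Pinus,Otocyon),((Lutra,Sciurus),(((Oncorhynchus,Passer),Prionailurus),Meleagris)))) (10 taxa).
The MRCA of Aedes and Taxidea is the root, subtending the entire tree (11 taxa).
The first is nested inside the second, so Aedes shares a more recent common ancestor with Oncorhynchus.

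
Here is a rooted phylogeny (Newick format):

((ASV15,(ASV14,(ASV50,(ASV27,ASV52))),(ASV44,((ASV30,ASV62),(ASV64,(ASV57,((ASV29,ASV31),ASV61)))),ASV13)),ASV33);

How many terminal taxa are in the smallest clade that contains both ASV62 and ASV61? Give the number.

7

The MRCA of ASV62 and ASV61 is the node subtending ((ASV30,ASV62),(ASV64,(ASV57,((ASV29,ASV31),ASV61)))).
That clade contains 7 terminal taxa: ASV29, ASV30, ASV31, ASV57, ASV61, ASV62, ASV64.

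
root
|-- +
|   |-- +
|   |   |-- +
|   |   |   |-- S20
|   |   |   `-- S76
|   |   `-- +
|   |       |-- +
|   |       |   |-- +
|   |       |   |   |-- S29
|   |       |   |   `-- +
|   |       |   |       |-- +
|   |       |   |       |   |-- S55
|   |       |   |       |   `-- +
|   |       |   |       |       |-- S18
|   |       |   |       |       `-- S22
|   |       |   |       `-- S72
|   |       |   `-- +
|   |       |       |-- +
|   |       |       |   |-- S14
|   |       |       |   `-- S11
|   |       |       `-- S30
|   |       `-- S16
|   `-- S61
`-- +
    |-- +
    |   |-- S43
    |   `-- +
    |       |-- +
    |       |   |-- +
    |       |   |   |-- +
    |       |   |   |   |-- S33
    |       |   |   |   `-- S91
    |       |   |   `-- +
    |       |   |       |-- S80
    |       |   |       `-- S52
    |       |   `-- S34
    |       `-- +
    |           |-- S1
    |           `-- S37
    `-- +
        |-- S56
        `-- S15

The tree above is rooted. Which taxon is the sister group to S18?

S18 attaches to the tree at the node subtending (S18,S22).
The other lineage descending from that same node — the sister group — is the single tip S22.

S22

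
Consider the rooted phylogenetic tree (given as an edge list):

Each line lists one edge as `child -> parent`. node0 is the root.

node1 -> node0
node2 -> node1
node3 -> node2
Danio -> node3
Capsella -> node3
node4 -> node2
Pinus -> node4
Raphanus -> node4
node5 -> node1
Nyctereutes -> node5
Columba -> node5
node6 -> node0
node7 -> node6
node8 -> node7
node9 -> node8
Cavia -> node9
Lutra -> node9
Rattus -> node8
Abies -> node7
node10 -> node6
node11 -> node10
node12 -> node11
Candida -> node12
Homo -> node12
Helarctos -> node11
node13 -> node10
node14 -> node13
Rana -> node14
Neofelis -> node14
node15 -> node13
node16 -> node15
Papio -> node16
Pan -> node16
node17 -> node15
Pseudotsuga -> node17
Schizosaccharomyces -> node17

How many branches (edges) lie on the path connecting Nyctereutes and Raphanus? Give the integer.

The MRCA of Nyctereutes and Raphanus is the node subtending (((Danio,Capsella),(Pinus,Raphanus)),(Nyctereutes,Columba)).
From Nyctereutes up to that node: 2 branches. From Raphanus up to the same node: 3 branches. Total: 2 + 3 = 5.

5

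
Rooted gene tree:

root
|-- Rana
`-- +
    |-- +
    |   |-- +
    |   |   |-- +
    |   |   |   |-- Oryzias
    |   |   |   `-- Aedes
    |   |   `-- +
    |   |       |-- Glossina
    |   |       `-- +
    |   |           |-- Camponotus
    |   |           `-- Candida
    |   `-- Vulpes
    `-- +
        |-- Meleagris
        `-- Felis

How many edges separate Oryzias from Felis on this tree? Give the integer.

6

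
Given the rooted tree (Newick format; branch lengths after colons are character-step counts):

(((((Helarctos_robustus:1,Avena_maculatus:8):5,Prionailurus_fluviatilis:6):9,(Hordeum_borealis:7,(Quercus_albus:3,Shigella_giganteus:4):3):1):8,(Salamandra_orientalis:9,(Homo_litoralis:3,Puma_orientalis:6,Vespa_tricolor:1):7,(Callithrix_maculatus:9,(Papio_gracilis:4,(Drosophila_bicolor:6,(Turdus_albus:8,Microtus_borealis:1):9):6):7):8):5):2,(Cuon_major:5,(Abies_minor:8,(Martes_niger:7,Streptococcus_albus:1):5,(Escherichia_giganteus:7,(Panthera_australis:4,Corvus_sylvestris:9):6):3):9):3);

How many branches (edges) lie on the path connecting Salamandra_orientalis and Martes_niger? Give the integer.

7

The MRCA of Salamandra_orientalis and Martes_niger is the root of the tree.
From Salamandra_orientalis up to that node: 3 branches. From Martes_niger up to the same node: 4 branches. Total: 3 + 4 = 7.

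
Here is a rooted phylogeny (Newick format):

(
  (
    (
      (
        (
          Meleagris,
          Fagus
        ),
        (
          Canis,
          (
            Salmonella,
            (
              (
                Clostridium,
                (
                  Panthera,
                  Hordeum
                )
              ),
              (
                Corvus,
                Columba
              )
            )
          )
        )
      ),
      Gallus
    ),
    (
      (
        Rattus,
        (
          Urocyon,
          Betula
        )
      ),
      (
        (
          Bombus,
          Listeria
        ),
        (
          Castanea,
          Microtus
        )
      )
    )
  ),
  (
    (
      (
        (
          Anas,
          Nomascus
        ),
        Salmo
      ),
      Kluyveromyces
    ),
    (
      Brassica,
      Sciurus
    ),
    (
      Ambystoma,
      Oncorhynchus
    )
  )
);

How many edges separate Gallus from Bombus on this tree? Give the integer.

The MRCA of Gallus and Bombus is the node subtending ((((Meleagris,Fagus),(Canis,(Salmonella,((Clostridium,(Panthera,Hordeum)),(Corvus,Columba))))),Gallus),((Rattus,(Urocyon,Betula)),((Bombus,Listeria),(Castanea,Microtus)))).
From Gallus up to that node: 2 branches. From Bombus up to the same node: 4 branches. Total: 2 + 4 = 6.

6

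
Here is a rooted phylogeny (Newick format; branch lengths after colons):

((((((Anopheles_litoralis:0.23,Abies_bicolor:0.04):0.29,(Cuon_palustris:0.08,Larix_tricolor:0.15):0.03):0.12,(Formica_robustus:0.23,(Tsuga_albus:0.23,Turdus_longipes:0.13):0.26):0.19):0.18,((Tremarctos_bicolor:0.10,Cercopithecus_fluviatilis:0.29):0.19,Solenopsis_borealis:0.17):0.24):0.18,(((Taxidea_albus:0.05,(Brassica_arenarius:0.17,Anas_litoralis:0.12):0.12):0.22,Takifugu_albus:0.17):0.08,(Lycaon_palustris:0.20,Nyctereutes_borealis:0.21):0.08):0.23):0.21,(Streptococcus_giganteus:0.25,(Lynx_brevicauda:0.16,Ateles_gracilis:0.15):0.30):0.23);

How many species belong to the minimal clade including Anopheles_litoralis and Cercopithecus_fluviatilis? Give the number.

10

The MRCA of Anopheles_litoralis and Cercopithecus_fluviatilis is the node subtending ((((Anopheles_litoralis,Abies_bicolor),(Cuon_palustris,Larix_tricolor)),(Formica_robustus,(Tsuga_albus,Turdus_longipes))),((Tremarctos_bicolor,Cercopithecus_fluviatilis),Solenopsis_borealis)).
That clade contains 10 terminal taxa: Abies_bicolor, Anopheles_litoralis, Cercopithecus_fluviatilis, Cuon_palustris, Formica_robustus, Larix_tricolor, Solenopsis_borealis, Tremarctos_bicolor, Tsuga_albus, Turdus_longipes.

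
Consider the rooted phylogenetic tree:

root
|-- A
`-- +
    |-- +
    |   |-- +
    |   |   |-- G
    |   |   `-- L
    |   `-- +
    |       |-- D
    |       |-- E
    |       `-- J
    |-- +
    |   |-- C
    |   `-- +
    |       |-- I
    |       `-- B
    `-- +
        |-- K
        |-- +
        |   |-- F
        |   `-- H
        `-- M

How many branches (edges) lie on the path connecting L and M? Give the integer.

The MRCA of L and M is the node subtending (((G,L),(D,E,J)),(C,(I,B)),(K,(F,H),M)).
From L up to that node: 3 branches. From M up to the same node: 2 branches. Total: 3 + 2 = 5.

5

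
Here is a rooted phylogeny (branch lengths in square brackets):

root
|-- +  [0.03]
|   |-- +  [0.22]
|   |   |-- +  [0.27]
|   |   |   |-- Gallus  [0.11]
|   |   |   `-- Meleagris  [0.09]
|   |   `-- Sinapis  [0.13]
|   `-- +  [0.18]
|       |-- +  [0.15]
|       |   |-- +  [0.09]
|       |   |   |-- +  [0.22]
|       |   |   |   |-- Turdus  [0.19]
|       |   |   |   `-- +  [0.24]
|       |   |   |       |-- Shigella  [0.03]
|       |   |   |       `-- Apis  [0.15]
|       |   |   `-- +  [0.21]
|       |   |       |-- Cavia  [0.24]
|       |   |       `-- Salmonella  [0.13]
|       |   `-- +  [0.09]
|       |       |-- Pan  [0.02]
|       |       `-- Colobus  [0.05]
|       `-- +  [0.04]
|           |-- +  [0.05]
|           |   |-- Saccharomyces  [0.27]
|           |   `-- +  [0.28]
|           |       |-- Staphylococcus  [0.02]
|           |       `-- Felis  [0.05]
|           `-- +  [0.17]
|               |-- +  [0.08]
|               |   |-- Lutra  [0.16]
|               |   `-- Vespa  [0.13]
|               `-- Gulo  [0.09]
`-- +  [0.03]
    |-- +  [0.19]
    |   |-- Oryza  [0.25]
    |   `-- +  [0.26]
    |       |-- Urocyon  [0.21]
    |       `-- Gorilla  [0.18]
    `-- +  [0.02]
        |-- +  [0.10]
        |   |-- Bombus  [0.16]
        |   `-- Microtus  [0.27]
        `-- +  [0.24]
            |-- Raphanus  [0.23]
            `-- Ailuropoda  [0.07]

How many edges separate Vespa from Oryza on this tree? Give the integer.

The MRCA of Vespa and Oryza is the root of the tree.
From Vespa up to that node: 6 branches. From Oryza up to the same node: 3 branches. Total: 6 + 3 = 9.

9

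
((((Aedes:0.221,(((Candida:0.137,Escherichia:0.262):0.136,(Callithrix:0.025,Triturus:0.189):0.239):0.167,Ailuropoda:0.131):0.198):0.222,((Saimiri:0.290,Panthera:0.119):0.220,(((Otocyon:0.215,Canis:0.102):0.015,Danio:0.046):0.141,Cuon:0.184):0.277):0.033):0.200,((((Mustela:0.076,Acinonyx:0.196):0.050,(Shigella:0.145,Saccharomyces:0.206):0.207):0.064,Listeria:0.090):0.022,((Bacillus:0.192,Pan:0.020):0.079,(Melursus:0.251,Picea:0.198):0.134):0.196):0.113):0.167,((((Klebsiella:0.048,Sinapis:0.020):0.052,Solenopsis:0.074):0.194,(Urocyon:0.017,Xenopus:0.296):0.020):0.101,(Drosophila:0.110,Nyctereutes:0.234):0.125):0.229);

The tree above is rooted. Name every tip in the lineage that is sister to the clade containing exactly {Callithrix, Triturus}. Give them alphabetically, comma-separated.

Candida, Escherichia

The clade containing exactly {Callithrix, Triturus} attaches to the tree at the node subtending ((Candida,Escherichia),(Callithrix,Triturus)).
The other lineage descending from that same node — the sister group — is (Candida,Escherichia); its 2 tips in alphabetical order are the answer.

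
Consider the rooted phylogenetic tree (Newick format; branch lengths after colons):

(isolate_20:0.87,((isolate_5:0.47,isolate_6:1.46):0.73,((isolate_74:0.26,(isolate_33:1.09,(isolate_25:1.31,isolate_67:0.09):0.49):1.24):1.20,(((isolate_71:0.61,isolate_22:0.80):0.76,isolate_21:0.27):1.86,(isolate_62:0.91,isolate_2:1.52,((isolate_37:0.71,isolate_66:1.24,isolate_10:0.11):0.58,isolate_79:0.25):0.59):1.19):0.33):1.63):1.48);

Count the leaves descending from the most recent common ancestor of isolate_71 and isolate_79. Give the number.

The MRCA of isolate_71 and isolate_79 is the node subtending (((isolate_71,isolate_22),isolate_21),(isolate_62,isolate_2,((isolate_37,isolate_66,isolate_10),isolate_79))).
That clade contains 9 terminal taxa: isolate_10, isolate_2, isolate_21, isolate_22, isolate_37, isolate_62, isolate_66, isolate_71, isolate_79.

9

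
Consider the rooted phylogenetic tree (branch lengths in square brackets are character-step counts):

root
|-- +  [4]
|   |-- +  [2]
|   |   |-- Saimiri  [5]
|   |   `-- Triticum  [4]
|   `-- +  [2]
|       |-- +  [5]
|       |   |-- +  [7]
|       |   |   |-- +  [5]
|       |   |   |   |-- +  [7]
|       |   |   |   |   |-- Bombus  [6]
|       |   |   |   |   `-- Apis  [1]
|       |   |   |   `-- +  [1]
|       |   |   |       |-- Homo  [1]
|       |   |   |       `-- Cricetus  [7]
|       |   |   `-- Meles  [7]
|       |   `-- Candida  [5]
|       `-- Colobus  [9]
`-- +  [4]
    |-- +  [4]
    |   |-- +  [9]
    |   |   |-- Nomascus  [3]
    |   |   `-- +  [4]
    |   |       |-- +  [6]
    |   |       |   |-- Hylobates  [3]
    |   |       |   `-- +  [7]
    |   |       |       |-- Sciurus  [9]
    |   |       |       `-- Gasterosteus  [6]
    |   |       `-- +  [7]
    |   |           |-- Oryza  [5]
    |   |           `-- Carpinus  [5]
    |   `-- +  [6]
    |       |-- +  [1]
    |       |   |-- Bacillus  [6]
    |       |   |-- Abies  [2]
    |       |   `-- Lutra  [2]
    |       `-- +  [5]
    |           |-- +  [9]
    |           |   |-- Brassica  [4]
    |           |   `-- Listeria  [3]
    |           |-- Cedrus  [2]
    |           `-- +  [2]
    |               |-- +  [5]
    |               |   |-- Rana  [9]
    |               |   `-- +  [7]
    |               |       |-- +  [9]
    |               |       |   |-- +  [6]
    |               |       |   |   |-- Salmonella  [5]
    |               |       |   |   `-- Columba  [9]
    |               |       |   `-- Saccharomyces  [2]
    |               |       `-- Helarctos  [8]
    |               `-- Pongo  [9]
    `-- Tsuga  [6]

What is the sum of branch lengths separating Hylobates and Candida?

46

The path runs Hylobates → … → MRCA → … → Candida; the MRCA is the root of the tree.
Branch lengths along that path: 3 + 6 + 4 + 9 + 4 + 4 + 4 + 2 + 5 + 5 = 46.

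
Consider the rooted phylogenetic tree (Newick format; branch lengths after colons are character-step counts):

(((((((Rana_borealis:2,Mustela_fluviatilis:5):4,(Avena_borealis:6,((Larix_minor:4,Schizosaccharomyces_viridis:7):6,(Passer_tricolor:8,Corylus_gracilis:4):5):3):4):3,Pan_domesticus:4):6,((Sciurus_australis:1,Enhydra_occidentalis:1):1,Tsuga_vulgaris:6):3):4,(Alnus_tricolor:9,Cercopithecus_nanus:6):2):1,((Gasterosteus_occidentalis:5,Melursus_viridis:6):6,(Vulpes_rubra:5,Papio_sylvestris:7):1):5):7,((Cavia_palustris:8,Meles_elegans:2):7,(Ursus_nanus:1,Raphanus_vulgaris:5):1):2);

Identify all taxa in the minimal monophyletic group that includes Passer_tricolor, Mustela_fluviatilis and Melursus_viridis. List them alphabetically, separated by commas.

Alnus_tricolor, Avena_borealis, Cercopithecus_nanus, Corylus_gracilis, Enhydra_occidentalis, Gasterosteus_occidentalis, Larix_minor, Melursus_viridis, Mustela_fluviatilis, Pan_domesticus, Papio_sylvestris, Passer_tricolor, Rana_borealis, Schizosaccharomyces_viridis, Sciurus_australis, Tsuga_vulgaris, Vulpes_rubra

Tracing Passer_tricolor: it sits inside (Passer_tricolor,Corylus_gracilis).
Tracing Mustela_fluviatilis: it sits inside (Rana_borealis,Mustela_fluviatilis).
Tracing Melursus_viridis: it sits inside (Gasterosteus_occidentalis,Melursus_viridis).
The smallest clade enclosing all 3 is ((((((Rana_borealis,Mustela_fluviatilis),(Avena_borealis,((Larix_minor,Schizosaccharomyces_viridis),(Passer_tricolor,Corylus_gracilis)))),Pan_domesticus),((Sciurus_australis,Enhydra_occidentalis),Tsuga_vulgaris)),(Alnus_tricolor,Cercopithecus_nanus)),((Gasterosteus_occidentalis,Melursus_viridis),(Vulpes_rubra,Papio_sylvestris))); the answer is its 17 terminal taxa in alphabetical order.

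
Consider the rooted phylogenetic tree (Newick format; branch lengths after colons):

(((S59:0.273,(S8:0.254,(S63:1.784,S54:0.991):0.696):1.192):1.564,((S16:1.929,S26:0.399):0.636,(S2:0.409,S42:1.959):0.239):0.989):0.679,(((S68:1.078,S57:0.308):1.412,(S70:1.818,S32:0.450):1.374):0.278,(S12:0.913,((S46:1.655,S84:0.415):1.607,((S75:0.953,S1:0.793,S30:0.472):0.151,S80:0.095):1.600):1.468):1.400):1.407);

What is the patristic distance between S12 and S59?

The path runs S12 → … → MRCA → … → S59; the MRCA is the root of the tree.
Branch lengths along that path: 0.913 + 1.400 + 1.407 + 0.679 + 1.564 + 0.273 = 6.236.

6.236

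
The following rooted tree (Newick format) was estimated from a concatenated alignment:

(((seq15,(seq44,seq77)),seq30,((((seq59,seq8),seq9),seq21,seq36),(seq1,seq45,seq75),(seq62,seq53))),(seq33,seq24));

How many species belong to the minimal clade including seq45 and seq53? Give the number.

10

The MRCA of seq45 and seq53 is the node subtending ((((seq59,seq8),seq9),seq21,seq36),(seq1,seq45,seq75),(seq62,seq53)).
That clade contains 10 terminal taxa: seq1, seq21, seq36, seq45, seq53, seq59, seq62, seq75, seq8, seq9.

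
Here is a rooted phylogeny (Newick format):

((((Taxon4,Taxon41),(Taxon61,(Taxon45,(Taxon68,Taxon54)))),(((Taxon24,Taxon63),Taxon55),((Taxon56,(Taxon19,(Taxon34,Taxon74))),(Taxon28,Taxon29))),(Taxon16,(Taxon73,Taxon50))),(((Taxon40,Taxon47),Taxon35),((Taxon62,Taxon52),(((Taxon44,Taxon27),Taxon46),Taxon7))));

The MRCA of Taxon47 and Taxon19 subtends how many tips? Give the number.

The MRCA of Taxon47 and Taxon19 is the root, so the clade is the entire tree.
That clade contains 27 terminal taxa: Taxon16, Taxon19, Taxon24, Taxon27, Taxon28, Taxon29, Taxon34, Taxon35, Taxon4, Taxon40, Taxon41, Taxon44, Taxon45, Taxon46, Taxon47, Taxon50, Taxon52, Taxon54, Taxon55, Taxon56, Taxon61, Taxon62, Taxon63, Taxon68, Taxon7, Taxon73, Taxon74.

27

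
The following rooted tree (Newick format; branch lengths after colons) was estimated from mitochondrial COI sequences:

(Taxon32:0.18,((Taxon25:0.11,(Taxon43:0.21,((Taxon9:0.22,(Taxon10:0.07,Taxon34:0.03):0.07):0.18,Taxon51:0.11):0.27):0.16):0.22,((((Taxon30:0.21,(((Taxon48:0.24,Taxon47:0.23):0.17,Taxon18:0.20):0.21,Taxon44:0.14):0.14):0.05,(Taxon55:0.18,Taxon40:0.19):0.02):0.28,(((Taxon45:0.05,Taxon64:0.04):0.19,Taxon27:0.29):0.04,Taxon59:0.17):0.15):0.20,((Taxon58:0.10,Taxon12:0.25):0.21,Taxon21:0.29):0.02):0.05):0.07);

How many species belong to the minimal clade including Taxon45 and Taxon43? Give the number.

20

The MRCA of Taxon45 and Taxon43 is the node subtending ((Taxon25,(Taxon43,((Taxon9,(Taxon10,Taxon34)),Taxon51))),((((Taxon30,(((Taxon48,Taxon47),Taxon18),Taxon44)),(Taxon55,Taxon40)),(((Taxon45,Taxon64),Taxon27),Taxon59)),((Taxon58,Taxon12),Taxon21))).
That clade contains 20 terminal taxa: Taxon10, Taxon12, Taxon18, Taxon21, Taxon25, Taxon27, Taxon30, Taxon34, Taxon40, Taxon43, Taxon44, Taxon45, Taxon47, Taxon48, Taxon51, Taxon55, Taxon58, Taxon59, Taxon64, Taxon9.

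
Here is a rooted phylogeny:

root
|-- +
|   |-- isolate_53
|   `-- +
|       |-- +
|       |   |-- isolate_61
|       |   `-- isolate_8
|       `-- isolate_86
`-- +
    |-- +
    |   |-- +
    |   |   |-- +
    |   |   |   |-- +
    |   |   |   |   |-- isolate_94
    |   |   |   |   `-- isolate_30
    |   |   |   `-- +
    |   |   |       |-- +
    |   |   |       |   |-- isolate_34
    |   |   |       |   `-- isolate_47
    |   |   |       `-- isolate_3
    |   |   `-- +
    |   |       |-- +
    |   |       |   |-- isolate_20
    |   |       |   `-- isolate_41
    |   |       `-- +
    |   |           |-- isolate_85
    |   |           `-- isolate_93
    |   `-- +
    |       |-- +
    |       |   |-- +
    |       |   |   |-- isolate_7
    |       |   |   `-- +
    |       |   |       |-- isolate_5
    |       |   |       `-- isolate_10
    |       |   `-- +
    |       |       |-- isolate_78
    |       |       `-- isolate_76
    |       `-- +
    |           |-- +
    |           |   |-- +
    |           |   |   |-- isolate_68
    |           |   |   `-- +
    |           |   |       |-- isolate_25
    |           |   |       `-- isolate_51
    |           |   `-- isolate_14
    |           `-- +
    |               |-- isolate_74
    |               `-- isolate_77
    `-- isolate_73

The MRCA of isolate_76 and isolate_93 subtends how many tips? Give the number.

The MRCA of isolate_76 and isolate_93 is the node subtending ((((isolate_94,isolate_30),((isolate_34,isolate_47),isolate_3)),((isolate_20,isolate_41),(isolate_85,isolate_93))),(((isolate_7,(isolate_5,isolate_10)),(isolate_78,isolate_76)),(((isolate_68,(isolate_25,isolate_51)),isolate_14),(isolate_74,isolate_77)))).
That clade contains 20 terminal taxa: isolate_10, isolate_14, isolate_20, isolate_25, isolate_3, isolate_30, isolate_34, isolate_41, isolate_47, isolate_5, isolate_51, isolate_68, isolate_7, isolate_74, isolate_76, isolate_77, isolate_78, isolate_85, isolate_93, isolate_94.

20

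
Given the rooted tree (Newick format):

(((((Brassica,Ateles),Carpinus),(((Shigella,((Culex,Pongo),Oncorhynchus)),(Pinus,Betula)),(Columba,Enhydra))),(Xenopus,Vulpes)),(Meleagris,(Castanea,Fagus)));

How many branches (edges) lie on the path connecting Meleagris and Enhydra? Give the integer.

The MRCA of Meleagris and Enhydra is the root of the tree.
From Meleagris up to that node: 2 branches. From Enhydra up to the same node: 5 branches. Total: 2 + 5 = 7.

7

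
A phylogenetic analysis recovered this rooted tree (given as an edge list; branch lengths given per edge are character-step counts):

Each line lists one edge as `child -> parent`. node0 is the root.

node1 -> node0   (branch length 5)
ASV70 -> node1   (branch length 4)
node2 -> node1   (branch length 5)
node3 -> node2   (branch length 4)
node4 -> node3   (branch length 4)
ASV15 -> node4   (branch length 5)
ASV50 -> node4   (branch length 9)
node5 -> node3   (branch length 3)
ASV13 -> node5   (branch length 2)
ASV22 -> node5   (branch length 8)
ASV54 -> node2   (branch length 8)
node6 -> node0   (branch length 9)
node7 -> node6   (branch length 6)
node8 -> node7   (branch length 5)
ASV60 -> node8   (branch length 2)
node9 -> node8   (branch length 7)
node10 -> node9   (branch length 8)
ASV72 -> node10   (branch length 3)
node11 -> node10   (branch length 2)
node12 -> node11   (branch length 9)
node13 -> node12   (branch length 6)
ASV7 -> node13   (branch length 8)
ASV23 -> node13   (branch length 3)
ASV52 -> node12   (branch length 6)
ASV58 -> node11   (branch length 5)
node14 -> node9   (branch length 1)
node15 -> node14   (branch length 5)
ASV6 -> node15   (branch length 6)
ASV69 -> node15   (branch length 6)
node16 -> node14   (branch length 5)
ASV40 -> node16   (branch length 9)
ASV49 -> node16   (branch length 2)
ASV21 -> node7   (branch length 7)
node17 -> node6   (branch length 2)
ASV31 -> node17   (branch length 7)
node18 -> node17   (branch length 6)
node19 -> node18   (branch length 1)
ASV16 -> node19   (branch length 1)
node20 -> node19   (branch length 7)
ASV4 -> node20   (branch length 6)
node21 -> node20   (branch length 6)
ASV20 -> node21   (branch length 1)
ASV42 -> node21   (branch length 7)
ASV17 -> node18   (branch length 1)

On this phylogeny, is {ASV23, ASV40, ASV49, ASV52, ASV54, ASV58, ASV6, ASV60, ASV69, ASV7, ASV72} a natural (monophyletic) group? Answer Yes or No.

The MRCA of the listed taxa is the root, so the smallest clade containing them is the whole tree.
That clade also contains ASV13, ASV15, ASV16, ASV17, ASV20, ASV21, ASV22, ASV31, ASV4, ASV42, ASV50, ASV70, which are not in the proposed group, so the group is not monophyletic.

No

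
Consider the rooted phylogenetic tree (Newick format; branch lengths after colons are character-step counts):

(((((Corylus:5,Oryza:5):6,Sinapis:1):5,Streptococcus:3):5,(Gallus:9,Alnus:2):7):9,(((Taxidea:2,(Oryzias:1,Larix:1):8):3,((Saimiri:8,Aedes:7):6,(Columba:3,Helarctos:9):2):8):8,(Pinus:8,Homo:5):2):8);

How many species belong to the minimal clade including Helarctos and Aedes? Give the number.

4

The MRCA of Helarctos and Aedes is the node subtending ((Saimiri,Aedes),(Columba,Helarctos)).
That clade contains 4 terminal taxa: Aedes, Columba, Helarctos, Saimiri.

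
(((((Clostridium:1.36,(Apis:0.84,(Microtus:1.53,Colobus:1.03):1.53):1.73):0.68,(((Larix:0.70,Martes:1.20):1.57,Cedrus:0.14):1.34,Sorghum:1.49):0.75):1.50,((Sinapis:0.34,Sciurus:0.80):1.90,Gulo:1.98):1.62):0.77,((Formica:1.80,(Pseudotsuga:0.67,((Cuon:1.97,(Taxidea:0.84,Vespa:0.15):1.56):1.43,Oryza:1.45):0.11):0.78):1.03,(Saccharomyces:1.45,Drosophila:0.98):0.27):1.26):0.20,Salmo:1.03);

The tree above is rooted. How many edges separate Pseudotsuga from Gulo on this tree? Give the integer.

7

The MRCA of Pseudotsuga and Gulo is the node subtending ((((Clostridium,(Apis,(Microtus,Colobus))),(((Larix,Martes),Cedrus),Sorghum)),((Sinapis,Sciurus),Gulo)),((Formica,(Pseudotsuga,((Cuon,(Taxidea,Vespa)),Oryza))),(Saccharomyces,Drosophila))).
From Pseudotsuga up to that node: 4 branches. From Gulo up to the same node: 3 branches. Total: 4 + 3 = 7.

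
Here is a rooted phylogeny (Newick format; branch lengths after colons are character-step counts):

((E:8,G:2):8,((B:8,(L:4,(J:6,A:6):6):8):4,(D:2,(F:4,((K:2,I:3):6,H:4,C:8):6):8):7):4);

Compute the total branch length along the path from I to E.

The path runs I → … → MRCA → … → E; the MRCA is the root of the tree.
Branch lengths along that path: 3 + 6 + 6 + 8 + 7 + 4 + 8 + 8 = 50.

50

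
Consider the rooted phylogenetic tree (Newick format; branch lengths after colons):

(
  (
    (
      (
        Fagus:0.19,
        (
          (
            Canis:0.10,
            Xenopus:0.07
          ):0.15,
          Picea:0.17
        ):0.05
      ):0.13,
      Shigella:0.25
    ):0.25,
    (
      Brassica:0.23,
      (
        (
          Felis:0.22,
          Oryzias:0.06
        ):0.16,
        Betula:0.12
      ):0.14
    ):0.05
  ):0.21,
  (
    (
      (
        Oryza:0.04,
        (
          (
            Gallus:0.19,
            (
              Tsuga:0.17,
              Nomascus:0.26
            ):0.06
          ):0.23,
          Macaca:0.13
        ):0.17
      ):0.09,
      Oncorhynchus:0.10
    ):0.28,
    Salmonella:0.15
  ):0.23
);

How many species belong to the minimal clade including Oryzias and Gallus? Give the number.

The MRCA of Oryzias and Gallus is the root, so the clade is the entire tree.
That clade contains 16 terminal taxa: Betula, Brassica, Canis, Fagus, Felis, Gallus, Macaca, Nomascus, Oncorhynchus, Oryza, Oryzias, Picea, Salmonella, Shigella, Tsuga, Xenopus.

16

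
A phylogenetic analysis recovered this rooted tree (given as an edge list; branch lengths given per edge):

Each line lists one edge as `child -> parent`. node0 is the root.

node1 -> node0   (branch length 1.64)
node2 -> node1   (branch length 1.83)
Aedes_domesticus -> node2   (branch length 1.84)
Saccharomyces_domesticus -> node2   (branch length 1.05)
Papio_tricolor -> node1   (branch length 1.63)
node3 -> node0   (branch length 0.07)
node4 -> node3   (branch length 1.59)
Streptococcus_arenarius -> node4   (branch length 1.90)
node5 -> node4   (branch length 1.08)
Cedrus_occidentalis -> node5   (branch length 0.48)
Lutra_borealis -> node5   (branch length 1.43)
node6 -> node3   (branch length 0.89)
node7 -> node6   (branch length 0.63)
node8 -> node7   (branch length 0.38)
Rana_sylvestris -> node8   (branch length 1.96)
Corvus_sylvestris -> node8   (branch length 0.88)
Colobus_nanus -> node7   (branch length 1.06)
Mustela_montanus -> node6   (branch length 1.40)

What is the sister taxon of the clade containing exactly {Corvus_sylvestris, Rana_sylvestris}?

Colobus_nanus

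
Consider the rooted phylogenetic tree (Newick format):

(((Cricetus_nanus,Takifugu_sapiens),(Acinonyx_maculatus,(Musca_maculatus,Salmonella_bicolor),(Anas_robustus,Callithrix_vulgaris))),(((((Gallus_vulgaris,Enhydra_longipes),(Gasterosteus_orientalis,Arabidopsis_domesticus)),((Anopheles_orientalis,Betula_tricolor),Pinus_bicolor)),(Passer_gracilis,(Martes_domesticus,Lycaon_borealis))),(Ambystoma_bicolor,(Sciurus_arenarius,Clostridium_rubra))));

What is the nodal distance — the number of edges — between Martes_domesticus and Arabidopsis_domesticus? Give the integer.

7

The MRCA of Martes_domesticus and Arabidopsis_domesticus is the node subtending ((((Gallus_vulgaris,Enhydra_longipes),(Gasterosteus_orientalis,Arabidopsis_domesticus)),((Anopheles_orientalis,Betula_tricolor),Pinus_bicolor)),(Passer_gracilis,(Martes_domesticus,Lycaon_borealis))).
From Martes_domesticus up to that node: 3 branches. From Arabidopsis_domesticus up to the same node: 4 branches. Total: 3 + 4 = 7.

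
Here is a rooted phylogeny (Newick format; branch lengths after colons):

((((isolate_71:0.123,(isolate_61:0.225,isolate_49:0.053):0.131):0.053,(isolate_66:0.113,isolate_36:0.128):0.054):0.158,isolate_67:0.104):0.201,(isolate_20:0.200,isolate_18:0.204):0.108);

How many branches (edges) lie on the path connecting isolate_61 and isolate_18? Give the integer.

The MRCA of isolate_61 and isolate_18 is the root of the tree.
From isolate_61 up to that node: 5 branches. From isolate_18 up to the same node: 2 branches. Total: 5 + 2 = 7.

7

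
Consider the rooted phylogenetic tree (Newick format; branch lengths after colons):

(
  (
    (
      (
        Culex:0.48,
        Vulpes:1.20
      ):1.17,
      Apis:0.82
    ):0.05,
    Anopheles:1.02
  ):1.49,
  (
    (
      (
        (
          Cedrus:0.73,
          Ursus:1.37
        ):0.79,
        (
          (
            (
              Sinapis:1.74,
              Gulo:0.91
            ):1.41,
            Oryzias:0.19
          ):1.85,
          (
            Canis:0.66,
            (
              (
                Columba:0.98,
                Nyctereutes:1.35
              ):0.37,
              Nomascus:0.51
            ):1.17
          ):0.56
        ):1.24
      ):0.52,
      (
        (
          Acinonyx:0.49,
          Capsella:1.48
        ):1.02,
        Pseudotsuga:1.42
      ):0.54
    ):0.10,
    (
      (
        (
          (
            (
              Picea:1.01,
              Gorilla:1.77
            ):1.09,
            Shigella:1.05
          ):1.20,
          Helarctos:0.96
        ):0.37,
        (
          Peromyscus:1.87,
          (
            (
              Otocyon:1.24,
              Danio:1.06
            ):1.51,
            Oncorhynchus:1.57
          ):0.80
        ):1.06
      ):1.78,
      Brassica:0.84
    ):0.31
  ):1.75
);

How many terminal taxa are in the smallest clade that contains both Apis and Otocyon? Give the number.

The MRCA of Apis and Otocyon is the root, so the clade is the entire tree.
That clade contains 25 terminal taxa: Acinonyx, Anopheles, Apis, Brassica, Canis, Capsella, Cedrus, Columba, Culex, Danio, Gorilla, Gulo, Helarctos, Nomascus, Nyctereutes, Oncorhynchus, Oryzias, Otocyon, Peromyscus, Picea, Pseudotsuga, Shigella, Sinapis, Ursus, Vulpes.

25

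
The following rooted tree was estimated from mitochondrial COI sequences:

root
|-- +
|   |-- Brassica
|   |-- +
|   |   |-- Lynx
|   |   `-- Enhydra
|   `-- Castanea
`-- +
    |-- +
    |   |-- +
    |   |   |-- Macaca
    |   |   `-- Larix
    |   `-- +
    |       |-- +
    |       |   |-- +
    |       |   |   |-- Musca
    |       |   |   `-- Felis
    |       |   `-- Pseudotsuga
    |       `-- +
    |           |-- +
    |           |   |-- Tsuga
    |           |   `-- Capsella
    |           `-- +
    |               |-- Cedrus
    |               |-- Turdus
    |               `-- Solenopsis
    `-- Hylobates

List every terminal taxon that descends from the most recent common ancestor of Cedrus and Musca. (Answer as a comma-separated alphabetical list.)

Tracing Cedrus: it sits inside (Cedrus,Turdus,Solenopsis).
Tracing Musca: it sits inside (Musca,Felis).
The smallest clade enclosing both is (((Musca,Felis),Pseudotsuga),((Tsuga,Capsella),(Cedrus,Turdus,Solenopsis))); the answer is its 8 terminal taxa in alphabetical order.

Capsella, Cedrus, Felis, Musca, Pseudotsuga, Solenopsis, Tsuga, Turdus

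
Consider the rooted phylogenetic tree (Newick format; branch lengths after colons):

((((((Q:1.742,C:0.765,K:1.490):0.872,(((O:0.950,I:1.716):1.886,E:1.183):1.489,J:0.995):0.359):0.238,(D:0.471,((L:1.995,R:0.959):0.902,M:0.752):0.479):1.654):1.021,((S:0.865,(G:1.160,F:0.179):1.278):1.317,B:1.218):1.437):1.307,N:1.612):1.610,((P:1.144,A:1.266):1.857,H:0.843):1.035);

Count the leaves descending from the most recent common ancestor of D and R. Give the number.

The MRCA of D and R is the node subtending (D,((L,R),M)).
That clade contains 4 terminal taxa: D, L, M, R.

4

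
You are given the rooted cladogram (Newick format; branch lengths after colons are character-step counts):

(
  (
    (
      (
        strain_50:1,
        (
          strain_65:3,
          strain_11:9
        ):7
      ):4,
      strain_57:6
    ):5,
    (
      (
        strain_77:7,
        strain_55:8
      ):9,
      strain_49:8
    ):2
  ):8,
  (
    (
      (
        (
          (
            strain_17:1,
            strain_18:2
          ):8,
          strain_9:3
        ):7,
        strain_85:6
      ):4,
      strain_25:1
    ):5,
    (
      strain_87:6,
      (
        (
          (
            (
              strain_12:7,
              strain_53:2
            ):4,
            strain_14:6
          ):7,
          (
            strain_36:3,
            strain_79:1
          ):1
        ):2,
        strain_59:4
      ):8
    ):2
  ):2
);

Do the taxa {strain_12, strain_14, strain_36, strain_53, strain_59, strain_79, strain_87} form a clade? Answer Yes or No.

Yes

The most recent common ancestor of these taxa subtends (strain_87,((((strain_12,strain_53),strain_14),(strain_36,strain_79)),strain_59)).
That clade has exactly 7 tips — every listed taxon and nothing else — so the group is monophyletic.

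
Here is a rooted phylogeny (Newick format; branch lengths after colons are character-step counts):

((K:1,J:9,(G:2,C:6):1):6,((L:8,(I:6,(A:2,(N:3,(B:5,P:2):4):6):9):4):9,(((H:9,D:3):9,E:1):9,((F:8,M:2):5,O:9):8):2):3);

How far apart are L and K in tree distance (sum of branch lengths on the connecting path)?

27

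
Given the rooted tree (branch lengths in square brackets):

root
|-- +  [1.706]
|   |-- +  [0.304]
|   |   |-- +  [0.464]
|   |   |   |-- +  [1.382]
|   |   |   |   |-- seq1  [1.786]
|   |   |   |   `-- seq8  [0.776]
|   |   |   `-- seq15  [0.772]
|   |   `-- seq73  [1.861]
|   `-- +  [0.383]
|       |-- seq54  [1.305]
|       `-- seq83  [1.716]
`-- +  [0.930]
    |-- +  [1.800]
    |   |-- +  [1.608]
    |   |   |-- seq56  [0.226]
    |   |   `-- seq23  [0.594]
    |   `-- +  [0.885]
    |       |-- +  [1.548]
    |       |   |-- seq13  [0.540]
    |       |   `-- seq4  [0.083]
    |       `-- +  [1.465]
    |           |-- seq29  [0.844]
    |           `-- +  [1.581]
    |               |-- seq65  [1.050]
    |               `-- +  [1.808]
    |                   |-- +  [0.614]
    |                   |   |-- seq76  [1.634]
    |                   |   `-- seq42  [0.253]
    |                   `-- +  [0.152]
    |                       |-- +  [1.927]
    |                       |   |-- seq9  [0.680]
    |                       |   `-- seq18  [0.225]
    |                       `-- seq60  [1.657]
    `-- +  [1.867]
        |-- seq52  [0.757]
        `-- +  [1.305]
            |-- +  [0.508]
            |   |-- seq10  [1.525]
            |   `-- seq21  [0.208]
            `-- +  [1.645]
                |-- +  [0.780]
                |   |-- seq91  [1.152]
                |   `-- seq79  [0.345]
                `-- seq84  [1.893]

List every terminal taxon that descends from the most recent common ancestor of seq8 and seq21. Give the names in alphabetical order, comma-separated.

seq1, seq10, seq13, seq15, seq18, seq21, seq23, seq29, seq4, seq42, seq52, seq54, seq56, seq60, seq65, seq73, seq76, seq79, seq8, seq83, seq84, seq9, seq91

Tracing seq8: it sits inside (seq1,seq8).
Tracing seq21: it sits inside (seq10,seq21).
The smallest clade enclosing both is the whole tree (their MRCA is the root), so the answer is all 23 tips in alphabetical order.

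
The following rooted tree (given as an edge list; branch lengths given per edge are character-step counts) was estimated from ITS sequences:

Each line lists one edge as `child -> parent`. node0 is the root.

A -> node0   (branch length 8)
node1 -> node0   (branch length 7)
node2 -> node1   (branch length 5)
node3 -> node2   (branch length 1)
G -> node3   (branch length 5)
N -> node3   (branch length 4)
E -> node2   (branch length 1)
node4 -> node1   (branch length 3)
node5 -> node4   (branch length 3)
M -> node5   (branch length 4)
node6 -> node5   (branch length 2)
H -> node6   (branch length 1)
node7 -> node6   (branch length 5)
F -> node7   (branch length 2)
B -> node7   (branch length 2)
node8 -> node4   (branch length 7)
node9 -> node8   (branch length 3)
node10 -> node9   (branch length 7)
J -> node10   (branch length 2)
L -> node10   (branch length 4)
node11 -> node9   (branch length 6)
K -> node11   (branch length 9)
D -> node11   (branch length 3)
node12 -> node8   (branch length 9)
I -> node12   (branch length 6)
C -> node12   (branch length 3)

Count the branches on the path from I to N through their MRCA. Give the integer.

7

The MRCA of I and N is the node subtending (((G,N),E),((M,(H,(F,B))),(((J,L),(K,D)),(I,C)))).
From I up to that node: 4 branches. From N up to the same node: 3 branches. Total: 4 + 3 = 7.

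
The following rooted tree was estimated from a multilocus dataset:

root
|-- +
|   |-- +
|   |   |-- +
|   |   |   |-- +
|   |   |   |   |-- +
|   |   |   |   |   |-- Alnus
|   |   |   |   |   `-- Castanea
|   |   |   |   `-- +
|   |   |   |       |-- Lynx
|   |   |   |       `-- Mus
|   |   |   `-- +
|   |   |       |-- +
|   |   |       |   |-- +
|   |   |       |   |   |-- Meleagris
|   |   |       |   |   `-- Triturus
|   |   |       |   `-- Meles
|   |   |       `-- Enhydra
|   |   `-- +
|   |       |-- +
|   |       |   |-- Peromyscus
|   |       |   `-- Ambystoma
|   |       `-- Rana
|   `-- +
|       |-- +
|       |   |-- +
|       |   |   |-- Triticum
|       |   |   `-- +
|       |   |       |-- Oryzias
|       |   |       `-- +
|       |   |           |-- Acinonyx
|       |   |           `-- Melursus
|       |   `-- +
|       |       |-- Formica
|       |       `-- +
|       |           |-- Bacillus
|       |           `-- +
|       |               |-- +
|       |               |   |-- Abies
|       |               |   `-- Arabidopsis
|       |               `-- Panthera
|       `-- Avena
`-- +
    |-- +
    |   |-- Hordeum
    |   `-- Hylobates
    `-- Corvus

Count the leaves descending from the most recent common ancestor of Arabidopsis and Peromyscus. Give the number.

21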